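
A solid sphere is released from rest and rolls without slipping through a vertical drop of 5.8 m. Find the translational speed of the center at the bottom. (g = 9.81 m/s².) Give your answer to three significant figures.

v ≈ 9.02 m/s

With I = (2/5)MR², the ratio k = I/(MR²) is 0.4.
The rolling condition ω = v/R makes the rotational term ½I(v/R)² = ½kMv², so KE_total = ½(1+k)Mv² = (7/10)Mv².
Setting Mgh = (7/10)Mv² gives v = √(2gh/(1+k)) = √(2·9.81·5.8/1.4) ≈ 9.02 m/s.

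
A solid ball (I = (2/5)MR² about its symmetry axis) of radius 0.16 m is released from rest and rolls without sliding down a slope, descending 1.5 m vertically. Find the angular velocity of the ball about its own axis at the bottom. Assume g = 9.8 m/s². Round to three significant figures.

Here I = (2/5)MR², so the shape factor k = I/(MR²) = 0.4.
Since it rolls without slipping, ω = v/R and KE = ½Mv² + ½Iω² = ½(1+k)Mv² = (7/10)Mv².
Energy conservation Mgh = ½(1+k)Mv² gives v = √(2gh/(1+k)) = √(2 × 9.8 × 1.5 / 1.4) = 4.583 m/s.
Then ω = v/R = 4.583 / 0.16 ≈ 28.6 rad/s.

ω ≈ 28.6 rad/s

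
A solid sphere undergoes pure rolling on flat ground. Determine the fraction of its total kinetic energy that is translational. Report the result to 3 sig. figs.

The moment of inertia is (2/5)MR², giving k ≡ I/(MR²) = 0.4.
With ω = v/R, KE_trans = ½Mv² and KE_rot = ½Iω² = ½kMv², so KE_total = ½(1+k)Mv².
The translational fraction is therefore 1/(1+k) = 1/1.4 ≈ 0.714.

fraction ≈ 0.714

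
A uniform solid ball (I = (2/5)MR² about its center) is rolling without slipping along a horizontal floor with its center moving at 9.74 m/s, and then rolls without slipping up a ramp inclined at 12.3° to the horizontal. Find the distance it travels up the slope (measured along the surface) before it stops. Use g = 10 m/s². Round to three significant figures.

For this body I = (2/5)MR², i.e. k = I/(MR²) = 0.4.
Rolling without slipping gives ω = v/R, so the total kinetic energy is ½Mv² + ½Iω² = ½(1+k)Mv² = (7/10)Mv².
Setting this equal to Mgh gives the vertical rise h = (1+k)v₀²/(2g) = 1.4×9.74²/(2×10) = 6.641 m.
Along the incline, d = h/sinθ = 6.641/sin12.3° ≈ 31.2 m.

d ≈ 31.2 m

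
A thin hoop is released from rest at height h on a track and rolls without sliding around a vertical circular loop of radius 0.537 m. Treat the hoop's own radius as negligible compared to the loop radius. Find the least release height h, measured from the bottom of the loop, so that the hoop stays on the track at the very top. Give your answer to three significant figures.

With I = MR², the ratio k = I/(MR²) is 1.
At the top, contact is just lost when gravity alone supplies the centripetal force: Mg = Mv_top²/r, i.e. v_top² = gr.
With ω = v/R, the kinetic energy at speed v is ½(1+k)Mv² = Mv².
Energy conservation from release (height h) to the top (height 2r): Mgh = Mg(2r) + M·gr.
Thus h_min = 2r + (1+k)r/2 = r(2 + 2/2) = 0.537 × 3 ≈ 1.61 m.

h_min ≈ 1.61 m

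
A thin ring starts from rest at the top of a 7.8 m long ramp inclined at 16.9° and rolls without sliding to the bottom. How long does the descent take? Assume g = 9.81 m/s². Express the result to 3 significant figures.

For this body I = MR², i.e. k = I/(MR²) = 1.
Translational: Mg sinθ − f = Ma. Rotational about the CM: fR = Iα = kMRa, so f = kMa.
Hence a = g sinθ/(1+k) = 9.81×sin16.9°/2 = 1.426 m/s².
With constant a from rest, t = √(2L/a) = √(2·7.8/1.426) ≈ 3.31 s.

t ≈ 3.31 s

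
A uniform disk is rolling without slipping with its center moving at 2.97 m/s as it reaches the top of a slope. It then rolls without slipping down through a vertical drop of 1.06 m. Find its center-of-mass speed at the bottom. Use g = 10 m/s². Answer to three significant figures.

v ≈ 4.79 m/s

With I = (1/2)MR², the ratio k = I/(MR²) is 0.5.
Pure rolling means v = ωR; then KE = ½Mv² + ½I(v/R)² = ½(1+k)Mv² = (3/4)Mv².
Energy conservation: (3/4)Mv₀² + Mgh = (3/4)Mv², so v² = v₀² + 2gh/(1+k).
v = √(2.97² + 2×10×1.06/1.5) = √22.95 ≈ 4.79 m/s.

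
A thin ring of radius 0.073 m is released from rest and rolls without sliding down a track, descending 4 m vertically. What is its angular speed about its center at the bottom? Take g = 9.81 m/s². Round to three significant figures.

With I = MR², the ratio k = I/(MR²) is 1.
Pure rolling means v = ωR; then KE = ½Mv² + ½I(v/R)² = ½(1+k)Mv² = Mv².
Energy conservation Mgh = ½(1+k)Mv² gives v = √(2gh/(1+k)) = √(2 × 9.81 × 4 / 2) = 6.264 m/s.
The angular speed follows from ω = v/R = 6.264/0.073 ≈ 85.8 rad/s.

ω ≈ 85.8 rad/s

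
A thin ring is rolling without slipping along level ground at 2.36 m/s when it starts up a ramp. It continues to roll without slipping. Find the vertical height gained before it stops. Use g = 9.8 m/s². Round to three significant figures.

For this body I = MR², i.e. k = I/(MR²) = 1.
Since it rolls without slipping, ω = v/R and KE = ½Mv² + ½Iω² = ½(1+k)Mv² = Mv².
At the top the kinetic energy is zero, so Mv₀² = Mgh.
Thus h = (1+k)v₀²/(2g) = 2 × 2.36² / (2 × 9.8) ≈ 0.568 m.

h ≈ 0.568 m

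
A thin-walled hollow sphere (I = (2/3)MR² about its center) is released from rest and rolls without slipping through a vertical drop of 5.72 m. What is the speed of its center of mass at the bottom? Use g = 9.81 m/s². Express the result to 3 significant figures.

With I = (2/3)MR², the ratio k = I/(MR²) is 2/3.
Since it rolls without slipping, ω = v/R and KE = ½Mv² + ½Iω² = ½(1+k)Mv² = (5/6)Mv².
Energy conservation: Mgh = (5/6)Mv², so v = √(2gh/(1+k)) = √(2 × 9.81 × 5.72 / 1.667) ≈ 8.21 m/s.

v ≈ 8.21 m/s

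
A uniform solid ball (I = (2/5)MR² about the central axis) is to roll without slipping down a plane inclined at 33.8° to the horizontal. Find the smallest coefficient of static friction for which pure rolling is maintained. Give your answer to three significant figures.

With I = (2/5)MR², the ratio k = I/(MR²) is 0.4.
Newton's second law down the slope: Mg sinθ − f = Ma. The torque equation fR = Iα (with α = a/R) gives f = kMa.
These give a = g sinθ/(1+k) and the required friction f = kMg sinθ/(1+k).
The normal force is N = Mg cosθ, so μ_min = f/N = k tanθ/(1+k).
μ_min = 0.4 × tan33.8° / 1.4 ≈ 0.191.

μ_min ≈ 0.191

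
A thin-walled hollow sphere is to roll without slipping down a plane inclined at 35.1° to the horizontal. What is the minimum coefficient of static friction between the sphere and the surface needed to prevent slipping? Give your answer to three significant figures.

μ_min ≈ 0.281

The moment of inertia is (2/3)MR², giving k ≡ I/(MR²) = 2/3.
Along the incline Mg sinθ − f = Ma, and torque about the center fR = Iα = kMR²(a/R) gives f = kMa.
These give a = g sinθ/(1+k) and the required friction f = kMg sinθ/(1+k).
With N = Mg cosθ, the no-slip condition f ≤ μN gives μ_min = f/N = k tanθ/(1+k).
μ_min = (2/3) × tan35.1° / 1.667 ≈ 0.281.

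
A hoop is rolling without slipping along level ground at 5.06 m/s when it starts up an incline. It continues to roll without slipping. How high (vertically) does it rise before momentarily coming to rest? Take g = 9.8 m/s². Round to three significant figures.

For this body I = MR², i.e. k = I/(MR²) = 1.
Pure rolling means v = ωR; then KE = ½Mv² + ½I(v/R)² = ½(1+k)Mv² = Mv².
All of this converts to potential energy at the highest point: Mv₀² = Mgh.
Thus h = (1+k)v₀²/(2g) = 2 × 5.06² / (2 × 9.8) ≈ 2.61 m.

h ≈ 2.61 m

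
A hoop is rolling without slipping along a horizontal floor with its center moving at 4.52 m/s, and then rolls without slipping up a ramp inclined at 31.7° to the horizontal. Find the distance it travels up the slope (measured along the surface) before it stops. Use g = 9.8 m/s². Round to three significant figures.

The moment of inertia is MR², giving k ≡ I/(MR²) = 1.
Since it rolls without slipping, ω = v/R and KE = ½Mv² + ½Iω² = ½(1+k)Mv² = Mv².
Setting this equal to Mgh gives the vertical rise h = (1+k)v₀²/(2g) = 2×4.52²/(2×9.8) = 2.085 m.
Along the incline, d = h/sinθ = 2.085/sin31.7° ≈ 3.97 m.

d ≈ 3.97 m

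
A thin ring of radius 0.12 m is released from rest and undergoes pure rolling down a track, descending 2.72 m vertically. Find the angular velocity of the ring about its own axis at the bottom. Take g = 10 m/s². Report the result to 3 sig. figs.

ω ≈ 43.5 rad/s

Here I = MR², so the shape factor k = I/(MR²) = 1.
The rolling condition ω = v/R makes the rotational term ½I(v/R)² = ½kMv², so KE_total = ½(1+k)Mv² = Mv².
Energy conservation Mgh = ½(1+k)Mv² gives v = √(2gh/(1+k)) = √(2 × 10 × 2.72 / 2) = 5.215 m/s.
The angular speed follows from ω = v/R = 5.215/0.12 ≈ 43.5 rad/s.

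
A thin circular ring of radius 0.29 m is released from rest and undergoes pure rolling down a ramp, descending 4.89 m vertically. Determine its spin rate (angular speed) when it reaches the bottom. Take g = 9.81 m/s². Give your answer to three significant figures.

With I = MR², the ratio k = I/(MR²) is 1.
The rolling condition ω = v/R makes the rotational term ½I(v/R)² = ½kMv², so KE_total = ½(1+k)Mv² = Mv².
Energy conservation Mgh = ½(1+k)Mv² gives v = √(2gh/(1+k)) = √(2 × 9.81 × 4.89 / 2) = 6.926 m/s.
The angular speed follows from ω = v/R = 6.926/0.29 ≈ 23.9 rad/s.

ω ≈ 23.9 rad/s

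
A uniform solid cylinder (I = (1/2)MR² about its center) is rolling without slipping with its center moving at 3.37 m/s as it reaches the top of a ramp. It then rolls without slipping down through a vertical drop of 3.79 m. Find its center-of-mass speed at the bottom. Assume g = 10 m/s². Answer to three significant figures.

v ≈ 7.87 m/s

For this body I = (1/2)MR², i.e. k = I/(MR²) = 0.5.
Pure rolling means v = ωR; then KE = ½Mv² + ½I(v/R)² = ½(1+k)Mv² = (3/4)Mv².
Conserving energy between top and bottom: (3/4)Mv² = (3/4)Mv₀² + Mgh, hence v² = v₀² + 2gh/(1+k).
v = √(3.37² + 2×10×3.79/1.5) = √61.89 ≈ 7.87 m/s.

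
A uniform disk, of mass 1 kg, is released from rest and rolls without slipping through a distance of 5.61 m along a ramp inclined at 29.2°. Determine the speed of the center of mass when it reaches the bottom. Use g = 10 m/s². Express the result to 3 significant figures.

For this body I = (1/2)MR², i.e. k = I/(MR²) = 0.5.
The rolling condition ω = v/R makes the rotational term ½I(v/R)² = ½kMv², so KE_total = ½(1+k)Mv² = (3/4)Mv².
The vertical drop is h = L sinθ = 5.61 × sin29.2° = 2.737 m.
Energy conservation: Mgh = (3/4)Mv², so v = √(2gh/(1+k)) = √(2 × 10 × 2.737 / 1.5) ≈ 6.04 m/s.

v ≈ 6.04 m/s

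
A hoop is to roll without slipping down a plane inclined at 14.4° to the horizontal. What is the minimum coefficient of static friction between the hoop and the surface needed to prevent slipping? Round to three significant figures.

The moment of inertia is MR², giving k ≡ I/(MR²) = 1.
Translational: Mg sinθ − f = Ma. Rotational about the CM: fR = Iα = kMRa, so f = kMa.
These give a = g sinθ/(1+k) and the required friction f = kMg sinθ/(1+k).
With N = Mg cosθ, the no-slip condition f ≤ μN gives μ_min = f/N = k tanθ/(1+k).
μ_min = 1 × tan14.4° / 2 ≈ 0.128.

μ_min ≈ 0.128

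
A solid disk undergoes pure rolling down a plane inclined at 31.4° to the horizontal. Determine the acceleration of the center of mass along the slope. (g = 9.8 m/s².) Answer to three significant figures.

a ≈ 3.40 m/s²

Here I = (1/2)MR², so the shape factor k = I/(MR²) = 0.5.
Newton's second law down the slope: Mg sinθ − f = Ma. The torque equation fR = Iα (with α = a/R) gives f = kMa.
Eliminating f: Mg sinθ = (1+k)Ma, so a = g sinθ/(1+k) = 9.8 × sin31.4° / 1.5 ≈ 3.40 m/s².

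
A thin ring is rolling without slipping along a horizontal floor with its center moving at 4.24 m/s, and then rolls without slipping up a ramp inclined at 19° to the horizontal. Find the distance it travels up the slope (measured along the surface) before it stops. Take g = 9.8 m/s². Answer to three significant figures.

The moment of inertia is MR², giving k ≡ I/(MR²) = 1.
The rolling condition ω = v/R makes the rotational term ½I(v/R)² = ½kMv², so KE_total = ½(1+k)Mv² = Mv².
Setting this equal to Mgh gives the vertical rise h = (1+k)v₀²/(2g) = 2×4.24²/(2×9.8) = 1.834 m.
The distance along the slope is d = h/sinθ = 1.834/sin19° ≈ 5.63 m.

d ≈ 5.63 m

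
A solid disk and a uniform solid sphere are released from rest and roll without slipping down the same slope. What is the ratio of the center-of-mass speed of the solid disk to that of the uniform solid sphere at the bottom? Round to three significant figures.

Each satisfies Mgh = ½(1+k)Mv² with k = I/(MR²), so v ∝ 1/√(1+k).
For the solid disk k = 0.5; for the uniform solid sphere k = 0.4.
v₁/v₂ = √((1+k₂)/(1+k₁)) = √(1.4/1.5) ≈ 0.966.

v_ratio ≈ 0.966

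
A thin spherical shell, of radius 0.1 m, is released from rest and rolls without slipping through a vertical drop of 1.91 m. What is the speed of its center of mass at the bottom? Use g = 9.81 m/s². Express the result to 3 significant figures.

For this body I = (2/3)MR², i.e. k = I/(MR²) = 2/3.
The rolling condition ω = v/R makes the rotational term ½I(v/R)² = ½kMv², so KE_total = ½(1+k)Mv² = (5/6)Mv².
Energy conservation: Mgh = (5/6)Mv², so v = √(2gh/(1+k)) = √(2 × 9.81 × 1.91 / 1.667) ≈ 4.74 m/s.

v ≈ 4.74 m/s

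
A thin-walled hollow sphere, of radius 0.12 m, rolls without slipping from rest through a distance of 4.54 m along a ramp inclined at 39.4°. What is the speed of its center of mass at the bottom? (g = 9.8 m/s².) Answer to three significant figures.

Here I = (2/3)MR², so the shape factor k = I/(MR²) = 2/3.
The rolling condition ω = v/R makes the rotational term ½I(v/R)² = ½kMv², so KE_total = ½(1+k)Mv² = (5/6)Mv².
The vertical drop is h = L sinθ = 4.54 × sin39.4° = 2.882 m.
Setting Mgh = (5/6)Mv² gives v = √(2gh/(1+k)) = √(2·9.8·2.882/1.667) ≈ 5.82 m/s.

v ≈ 5.82 m/s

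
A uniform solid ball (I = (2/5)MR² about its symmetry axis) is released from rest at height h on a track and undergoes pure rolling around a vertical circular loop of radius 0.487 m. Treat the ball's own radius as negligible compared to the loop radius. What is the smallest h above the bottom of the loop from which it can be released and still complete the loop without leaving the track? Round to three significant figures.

The moment of inertia is (2/5)MR², giving k ≡ I/(MR²) = 0.4.
At the top of the loop, the minimum-contact condition is Mg = Mv_top²/r, so v_top² = gr.
With ω = v/R, the kinetic energy at speed v is ½(1+k)Mv² = (7/10)Mv².
Energy conservation from release (height h) to the top (height 2r): Mgh = Mg(2r) + (7/10)M·gr.
Thus h_min = 2r + (1+k)r/2 = r(2 + 1.4/2) = 0.487 × 2.7 ≈ 1.31 m.

h_min ≈ 1.31 m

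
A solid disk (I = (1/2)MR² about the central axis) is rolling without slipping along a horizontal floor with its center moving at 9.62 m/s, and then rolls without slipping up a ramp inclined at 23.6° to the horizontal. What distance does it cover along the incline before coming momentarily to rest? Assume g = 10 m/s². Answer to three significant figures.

For this body I = (1/2)MR², i.e. k = I/(MR²) = 0.5.
Since it rolls without slipping, ω = v/R and KE = ½Mv² + ½Iω² = ½(1+k)Mv² = (3/4)Mv².
Setting this equal to Mgh gives the vertical rise h = (1+k)v₀²/(2g) = 1.5×9.62²/(2×10) = 6.941 m.
The distance along the slope is d = h/sinθ = 6.941/sin23.6° ≈ 17.3 m.

d ≈ 17.3 m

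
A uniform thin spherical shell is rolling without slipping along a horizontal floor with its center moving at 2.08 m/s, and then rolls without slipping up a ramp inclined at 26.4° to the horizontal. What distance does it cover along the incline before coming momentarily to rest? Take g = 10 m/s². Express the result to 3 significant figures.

d ≈ 0.811 m

For this body I = (2/3)MR², i.e. k = I/(MR²) = 2/3.
The rolling condition ω = v/R makes the rotational term ½I(v/R)² = ½kMv², so KE_total = ½(1+k)Mv² = (5/6)Mv².
Setting this equal to Mgh gives the vertical rise h = (1+k)v₀²/(2g) = 1.667×2.08²/(2×10) = 0.3605 m.
The distance along the slope is d = h/sinθ = 0.3605/sin26.4° ≈ 0.811 m.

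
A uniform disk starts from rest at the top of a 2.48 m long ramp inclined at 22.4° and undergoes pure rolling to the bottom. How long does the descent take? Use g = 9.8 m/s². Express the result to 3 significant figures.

t ≈ 1.41 s

For this body I = (1/2)MR², i.e. k = I/(MR²) = 0.5.
Newton's second law down the slope: Mg sinθ − f = Ma. The torque equation fR = Iα (with α = a/R) gives f = kMa.
Hence a = g sinθ/(1+k) = 9.8×sin22.4°/1.5 = 2.49 m/s².
Starting from rest, L = ½at², so t = √(2L/a) = √(2×2.48/2.49) ≈ 1.41 s.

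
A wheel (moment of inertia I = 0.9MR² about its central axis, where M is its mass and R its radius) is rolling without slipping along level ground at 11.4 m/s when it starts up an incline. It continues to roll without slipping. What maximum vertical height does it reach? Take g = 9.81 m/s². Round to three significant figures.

h ≈ 12.6 m

For this body I = 0.9MR², i.e. k = I/(MR²) = 0.9.
Since it rolls without slipping, ω = v/R and KE = ½Mv² + ½Iω² = ½(1+k)Mv² = (19/20)Mv².
All of this converts to potential energy at the highest point: (19/20)Mv₀² = Mgh.
Thus h = (1+k)v₀²/(2g) = 1.9 × 11.4² / (2 × 9.81) ≈ 12.6 m.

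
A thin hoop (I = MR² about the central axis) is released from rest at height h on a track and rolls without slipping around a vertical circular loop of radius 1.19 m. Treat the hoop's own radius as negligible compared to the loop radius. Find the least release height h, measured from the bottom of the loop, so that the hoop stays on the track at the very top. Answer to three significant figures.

With I = MR², the ratio k = I/(MR²) is 1.
At the top, contact is just lost when gravity alone supplies the centripetal force: Mg = Mv_top²/r, i.e. v_top² = gr.
With ω = v/R, the kinetic energy at speed v is ½(1+k)Mv² = Mv².
Energy conservation from release (height h) to the top (height 2r): Mgh = Mg(2r) + M·gr.
Thus h_min = 2r + (1+k)r/2 = r(2 + 2/2) = 1.19 × 3 ≈ 3.57 m.

h_min ≈ 3.57 m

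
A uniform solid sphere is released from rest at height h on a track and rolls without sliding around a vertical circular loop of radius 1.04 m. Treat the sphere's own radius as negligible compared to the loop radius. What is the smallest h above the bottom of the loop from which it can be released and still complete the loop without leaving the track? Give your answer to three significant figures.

For this body I = (2/5)MR², i.e. k = I/(MR²) = 0.4.
At the top of the loop, the minimum-contact condition is Mg = Mv_top²/r, so v_top² = gr.
With ω = v/R, the kinetic energy at speed v is ½(1+k)Mv² = (7/10)Mv².
Energy conservation from release (height h) to the top (height 2r): Mgh = Mg(2r) + (7/10)M·gr.
Thus h_min = 2r + (1+k)r/2 = r(2 + 1.4/2) = 1.04 × 2.7 ≈ 2.81 m.

h_min ≈ 2.81 m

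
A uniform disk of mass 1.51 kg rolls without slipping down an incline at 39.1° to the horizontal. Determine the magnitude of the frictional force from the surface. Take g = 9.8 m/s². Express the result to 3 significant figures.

f ≈ 3.11 N

The moment of inertia is (1/2)MR², giving k ≡ I/(MR²) = 0.5.
Translational: Mg sinθ − f = Ma. Rotational about the CM: fR = Iα = kMRa, so f = kMa.
Combining, a = g sinθ/(1+k) and f = kMa = kMg sinθ/(1+k).
f = 0.5 × 1.51 × 9.8 × sin39.1° / 1.5 ≈ 3.11 N.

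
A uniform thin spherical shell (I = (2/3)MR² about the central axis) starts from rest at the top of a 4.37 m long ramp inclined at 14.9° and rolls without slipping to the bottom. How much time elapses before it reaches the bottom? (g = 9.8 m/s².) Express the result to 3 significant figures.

t ≈ 2.40 s

For this body I = (2/3)MR², i.e. k = I/(MR²) = 2/3.
Along the incline Mg sinθ − f = Ma, and torque about the center fR = Iα = kMR²(a/R) gives f = kMa.
Hence a = g sinθ/(1+k) = 9.8×sin14.9°/1.667 = 1.512 m/s².
Starting from rest, L = ½at², so t = √(2L/a) = √(2×4.37/1.512) ≈ 2.40 s.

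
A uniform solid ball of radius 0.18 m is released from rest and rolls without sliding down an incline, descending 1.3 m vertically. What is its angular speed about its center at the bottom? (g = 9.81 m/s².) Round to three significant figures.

Here I = (2/5)MR², so the shape factor k = I/(MR²) = 0.4.
Pure rolling means v = ωR; then KE = ½Mv² + ½I(v/R)² = ½(1+k)Mv² = (7/10)Mv².
Energy conservation Mgh = ½(1+k)Mv² gives v = √(2gh/(1+k)) = √(2 × 9.81 × 1.3 / 1.4) = 4.268 m/s.
The angular speed follows from ω = v/R = 4.268/0.18 ≈ 23.7 rad/s.

ω ≈ 23.7 rad/s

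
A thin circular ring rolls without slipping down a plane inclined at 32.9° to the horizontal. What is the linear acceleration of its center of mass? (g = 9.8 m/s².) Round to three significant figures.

With I = MR², the ratio k = I/(MR²) is 1.
Along the incline Mg sinθ − f = Ma, and torque about the center fR = Iα = kMR²(a/R) gives f = kMa.
Eliminating f: Mg sinθ = (1+k)Ma, so a = g sinθ/(1+k) = 9.8 × sin32.9° / 2 ≈ 2.66 m/s².

a ≈ 2.66 m/s²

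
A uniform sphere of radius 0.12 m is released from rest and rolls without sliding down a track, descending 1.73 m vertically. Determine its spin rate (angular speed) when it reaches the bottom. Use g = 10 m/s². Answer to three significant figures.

ω ≈ 41.4 rad/s

For this body I = (2/5)MR², i.e. k = I/(MR²) = 0.4.
Pure rolling means v = ωR; then KE = ½Mv² + ½I(v/R)² = ½(1+k)Mv² = (7/10)Mv².
Energy conservation Mgh = ½(1+k)Mv² gives v = √(2gh/(1+k)) = √(2 × 10 × 1.73 / 1.4) = 4.971 m/s.
Then ω = v/R = 4.971 / 0.12 ≈ 41.4 rad/s.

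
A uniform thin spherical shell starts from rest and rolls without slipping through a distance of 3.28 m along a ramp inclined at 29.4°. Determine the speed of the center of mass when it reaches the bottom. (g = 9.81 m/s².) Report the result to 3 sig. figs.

v ≈ 4.35 m/s

With I = (2/3)MR², the ratio k = I/(MR²) is 2/3.
Rolling without slipping gives ω = v/R, so the total kinetic energy is ½Mv² + ½Iω² = ½(1+k)Mv² = (5/6)Mv².
The vertical drop is h = L sinθ = 3.28 × sin29.4° = 1.61 m.
Energy conservation: Mgh = (5/6)Mv², so v = √(2gh/(1+k)) = √(2 × 9.81 × 1.61 / 1.667) ≈ 4.35 m/s.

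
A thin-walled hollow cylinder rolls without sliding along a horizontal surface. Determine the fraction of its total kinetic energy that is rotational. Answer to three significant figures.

fraction ≈ 0.500

Here I = MR², so the shape factor k = I/(MR²) = 1.
With ω = v/R, KE_trans = ½Mv² and KE_rot = ½Iω² = ½kMv², so KE_total = ½(1+k)Mv².
The rotational fraction is therefore k/(1+k) = 1/2 ≈ 0.500.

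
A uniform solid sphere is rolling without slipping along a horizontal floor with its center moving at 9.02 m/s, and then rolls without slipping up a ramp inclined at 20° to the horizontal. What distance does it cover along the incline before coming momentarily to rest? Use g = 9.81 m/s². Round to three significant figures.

d ≈ 17.0 m

With I = (2/5)MR², the ratio k = I/(MR²) is 0.4.
Rolling without slipping gives ω = v/R, so the total kinetic energy is ½Mv² + ½Iω² = ½(1+k)Mv² = (7/10)Mv².
Setting this equal to Mgh gives the vertical rise h = (1+k)v₀²/(2g) = 1.4×9.02²/(2×9.81) = 5.806 m.
Along the incline, d = h/sinθ = 5.806/sin20° ≈ 17.0 m.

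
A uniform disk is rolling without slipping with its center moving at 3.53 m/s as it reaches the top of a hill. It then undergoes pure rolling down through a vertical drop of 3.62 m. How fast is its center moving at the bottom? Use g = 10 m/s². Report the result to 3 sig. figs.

v ≈ 7.79 m/s

Here I = (1/2)MR², so the shape factor k = I/(MR²) = 0.5.
Rolling without slipping gives ω = v/R, so the total kinetic energy is ½Mv² + ½Iω² = ½(1+k)Mv² = (3/4)Mv².
Energy conservation: (3/4)Mv₀² + Mgh = (3/4)Mv², so v² = v₀² + 2gh/(1+k).
v = √(3.53² + 2×10×3.62/1.5) = √60.73 ≈ 7.79 m/s.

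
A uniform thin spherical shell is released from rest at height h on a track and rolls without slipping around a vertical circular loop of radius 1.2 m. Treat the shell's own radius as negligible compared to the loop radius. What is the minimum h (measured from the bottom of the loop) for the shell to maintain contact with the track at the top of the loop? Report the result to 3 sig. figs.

For this body I = (2/3)MR², i.e. k = I/(MR²) = 2/3.
At the top of the loop, the minimum-contact condition is Mg = Mv_top²/r, so v_top² = gr.
With ω = v/R, the kinetic energy at speed v is ½(1+k)Mv² = (5/6)Mv².
Energy conservation from release (height h) to the top (height 2r): Mgh = Mg(2r) + (5/6)M·gr.
Thus h_min = 2r + (1+k)r/2 = r(2 + 1.667/2) = 1.2 × 2.833 ≈ 3.40 m.

h_min ≈ 3.40 m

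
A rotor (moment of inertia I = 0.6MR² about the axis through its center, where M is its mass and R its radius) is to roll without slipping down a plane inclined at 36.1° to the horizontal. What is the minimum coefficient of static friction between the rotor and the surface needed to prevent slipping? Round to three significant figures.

Here I = 0.6MR², so the shape factor k = I/(MR²) = 0.6.
Along the incline Mg sinθ − f = Ma, and torque about the center fR = Iα = kMR²(a/R) gives f = kMa.
These give a = g sinθ/(1+k) and the required friction f = kMg sinθ/(1+k).
The normal force is N = Mg cosθ, so μ_min = f/N = k tanθ/(1+k).
μ_min = 0.6 × tan36.1° / 1.6 ≈ 0.273.

μ_min ≈ 0.273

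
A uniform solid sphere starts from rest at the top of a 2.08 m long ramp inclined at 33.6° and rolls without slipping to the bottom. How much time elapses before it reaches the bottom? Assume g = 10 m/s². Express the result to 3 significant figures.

With I = (2/5)MR², the ratio k = I/(MR²) is 0.4.
Translational: Mg sinθ − f = Ma. Rotational about the CM: fR = Iα = kMRa, so f = kMa.
Hence a = g sinθ/(1+k) = 10×sin33.6°/1.4 = 3.953 m/s².
With constant a from rest, t = √(2L/a) = √(2·2.08/3.953) ≈ 1.03 s.

t ≈ 1.03 s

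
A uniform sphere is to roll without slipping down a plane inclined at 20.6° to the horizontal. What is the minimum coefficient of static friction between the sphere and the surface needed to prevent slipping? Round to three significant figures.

The moment of inertia is (2/5)MR², giving k ≡ I/(MR²) = 0.4.
Translational: Mg sinθ − f = Ma. Rotational about the CM: fR = Iα = kMRa, so f = kMa.
These give a = g sinθ/(1+k) and the required friction f = kMg sinθ/(1+k).
With N = Mg cosθ, the no-slip condition f ≤ μN gives μ_min = f/N = k tanθ/(1+k).
μ_min = 0.4 × tan20.6° / 1.4 ≈ 0.107.

μ_min ≈ 0.107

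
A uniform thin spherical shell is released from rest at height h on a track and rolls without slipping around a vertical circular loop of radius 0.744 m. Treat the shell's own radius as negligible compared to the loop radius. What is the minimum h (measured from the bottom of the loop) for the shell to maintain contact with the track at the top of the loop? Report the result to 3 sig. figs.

With I = (2/3)MR², the ratio k = I/(MR²) is 2/3.
At the top, contact is just lost when gravity alone supplies the centripetal force: Mg = Mv_top²/r, i.e. v_top² = gr.
With ω = v/R, the kinetic energy at speed v is ½(1+k)Mv² = (5/6)Mv².
Energy conservation from release (height h) to the top (height 2r): Mgh = Mg(2r) + (5/6)M·gr.
Thus h_min = 2r + (1+k)r/2 = r(2 + 1.667/2) = 0.744 × 2.833 ≈ 2.11 m.

h_min ≈ 2.11 m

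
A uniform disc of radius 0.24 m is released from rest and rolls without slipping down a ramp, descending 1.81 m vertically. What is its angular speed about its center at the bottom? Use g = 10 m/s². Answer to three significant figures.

ω ≈ 20.5 rad/s

For this body I = (1/2)MR², i.e. k = I/(MR²) = 0.5.
Rolling without slipping gives ω = v/R, so the total kinetic energy is ½Mv² + ½Iω² = ½(1+k)Mv² = (3/4)Mv².
Energy conservation Mgh = ½(1+k)Mv² gives v = √(2gh/(1+k)) = √(2 × 10 × 1.81 / 1.5) = 4.913 m/s.
The angular speed follows from ω = v/R = 4.913/0.24 ≈ 20.5 rad/s.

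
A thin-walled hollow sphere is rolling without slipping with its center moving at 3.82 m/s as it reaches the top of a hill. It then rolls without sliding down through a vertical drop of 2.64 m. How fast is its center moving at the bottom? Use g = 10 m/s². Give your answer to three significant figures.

v ≈ 6.80 m/s

Here I = (2/3)MR², so the shape factor k = I/(MR²) = 2/3.
Since it rolls without slipping, ω = v/R and KE = ½Mv² + ½Iω² = ½(1+k)Mv² = (5/6)Mv².
Energy conservation: (5/6)Mv₀² + Mgh = (5/6)Mv², so v² = v₀² + 2gh/(1+k).
v = √(3.82² + 2×10×2.64/1.667) = √46.27 ≈ 6.80 m/s.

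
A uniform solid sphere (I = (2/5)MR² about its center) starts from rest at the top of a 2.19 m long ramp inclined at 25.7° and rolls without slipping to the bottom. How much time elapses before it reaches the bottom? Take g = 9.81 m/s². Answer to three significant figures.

The moment of inertia is (2/5)MR², giving k ≡ I/(MR²) = 0.4.
Along the incline Mg sinθ − f = Ma, and torque about the center fR = Iα = kMR²(a/R) gives f = kMa.
Hence a = g sinθ/(1+k) = 9.81×sin25.7°/1.4 = 3.039 m/s².
Starting from rest, L = ½at², so t = √(2L/a) = √(2×2.19/3.039) ≈ 1.20 s.

t ≈ 1.20 s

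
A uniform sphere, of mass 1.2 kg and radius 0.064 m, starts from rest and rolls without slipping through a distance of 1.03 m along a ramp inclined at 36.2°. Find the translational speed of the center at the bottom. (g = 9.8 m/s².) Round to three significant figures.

v ≈ 2.92 m/s

Here I = (2/5)MR², so the shape factor k = I/(MR²) = 0.4.
Since it rolls without slipping, ω = v/R and KE = ½Mv² + ½Iω² = ½(1+k)Mv² = (7/10)Mv².
The vertical drop is h = L sinθ = 1.03 × sin36.2° = 0.6083 m.
Setting Mgh = (7/10)Mv² gives v = √(2gh/(1+k)) = √(2·9.8·0.6083/1.4) ≈ 2.92 m/s.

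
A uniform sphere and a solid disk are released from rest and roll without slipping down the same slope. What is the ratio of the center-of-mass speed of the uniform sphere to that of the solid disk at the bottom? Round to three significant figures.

v_ratio ≈ 1.04

Each satisfies Mgh = ½(1+k)Mv² with k = I/(MR²), so v ∝ 1/√(1+k).
For the uniform sphere k = 0.4; for the solid disk k = 0.5.
v₁/v₂ = √((1+k₂)/(1+k₁)) = √(1.5/1.4) ≈ 1.04.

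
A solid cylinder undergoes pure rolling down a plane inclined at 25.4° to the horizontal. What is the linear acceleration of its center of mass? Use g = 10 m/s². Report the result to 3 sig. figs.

a ≈ 2.86 m/s²

Here I = (1/2)MR², so the shape factor k = I/(MR²) = 0.5.
Translational: Mg sinθ − f = Ma. Rotational about the CM: fR = Iα = kMRa, so f = kMa.
Eliminating f: Mg sinθ = (1+k)Ma, so a = g sinθ/(1+k) = 10 × sin25.4° / 1.5 ≈ 2.86 m/s².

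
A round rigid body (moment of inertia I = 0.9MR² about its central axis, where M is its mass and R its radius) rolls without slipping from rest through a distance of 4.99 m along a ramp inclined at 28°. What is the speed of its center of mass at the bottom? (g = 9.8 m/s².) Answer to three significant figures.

With I = 0.9MR², the ratio k = I/(MR²) is 0.9.
Since it rolls without slipping, ω = v/R and KE = ½Mv² + ½Iω² = ½(1+k)Mv² = (19/20)Mv².
The vertical drop is h = L sinθ = 4.99 × sin28° = 2.343 m.
Energy conservation: Mgh = (19/20)Mv², so v = √(2gh/(1+k)) = √(2 × 9.8 × 2.343 / 1.9) ≈ 4.92 m/s.

v ≈ 4.92 m/s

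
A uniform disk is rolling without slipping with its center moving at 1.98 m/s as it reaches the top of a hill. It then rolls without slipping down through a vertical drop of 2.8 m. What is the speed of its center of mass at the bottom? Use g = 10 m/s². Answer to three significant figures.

For this body I = (1/2)MR², i.e. k = I/(MR²) = 0.5.
Pure rolling means v = ωR; then KE = ½Mv² + ½I(v/R)² = ½(1+k)Mv² = (3/4)Mv².
Energy conservation: (3/4)Mv₀² + Mgh = (3/4)Mv², so v² = v₀² + 2gh/(1+k).
v = √(1.98² + 2×10×2.8/1.5) = √41.25 ≈ 6.42 m/s.

v ≈ 6.42 m/s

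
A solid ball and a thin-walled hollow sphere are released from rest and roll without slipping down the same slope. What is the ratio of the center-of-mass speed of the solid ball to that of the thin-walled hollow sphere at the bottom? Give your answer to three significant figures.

v_ratio ≈ 1.09

Each satisfies Mgh = ½(1+k)Mv² with k = I/(MR²), so v ∝ 1/√(1+k).
For the solid ball k = 0.4; for the thin-walled hollow sphere k = 2/3.
v₁/v₂ = √((1+k₂)/(1+k₁)) = √(1.667/1.4) ≈ 1.09.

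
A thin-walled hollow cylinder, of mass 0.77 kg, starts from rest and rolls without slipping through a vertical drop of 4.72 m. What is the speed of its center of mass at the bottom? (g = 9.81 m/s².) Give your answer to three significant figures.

v ≈ 6.80 m/s

The moment of inertia is MR², giving k ≡ I/(MR²) = 1.
Rolling without slipping gives ω = v/R, so the total kinetic energy is ½Mv² + ½Iω² = ½(1+k)Mv² = Mv².
Energy conservation: Mgh = Mv², so v = √(2gh/(1+k)) = √(2 × 9.81 × 4.72 / 2) ≈ 6.80 m/s.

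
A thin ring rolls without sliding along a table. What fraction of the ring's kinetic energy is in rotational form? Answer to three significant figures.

With I = MR², the ratio k = I/(MR²) is 1.
Since ω = v/R, the translational part is ½Mv² and the rotational part is ½I(v/R)² = ½kMv²; the total is ½(1+k)Mv².
The rotational fraction is therefore k/(1+k) = 1/2 ≈ 0.500.

fraction ≈ 0.500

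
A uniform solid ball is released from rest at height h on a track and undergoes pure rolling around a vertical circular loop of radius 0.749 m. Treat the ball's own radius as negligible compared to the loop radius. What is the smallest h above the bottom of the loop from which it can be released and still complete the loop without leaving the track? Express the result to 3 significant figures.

Here I = (2/5)MR², so the shape factor k = I/(MR²) = 0.4.
At the top, contact is just lost when gravity alone supplies the centripetal force: Mg = Mv_top²/r, i.e. v_top² = gr.
With ω = v/R, the kinetic energy at speed v is ½(1+k)Mv² = (7/10)Mv².
Energy conservation from release (height h) to the top (height 2r): Mgh = Mg(2r) + (7/10)M·gr.
Thus h_min = 2r + (1+k)r/2 = r(2 + 1.4/2) = 0.749 × 2.7 ≈ 2.02 m.

h_min ≈ 2.02 m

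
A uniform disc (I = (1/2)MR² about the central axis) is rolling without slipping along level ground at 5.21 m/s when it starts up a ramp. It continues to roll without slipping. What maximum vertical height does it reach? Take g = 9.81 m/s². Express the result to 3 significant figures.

h ≈ 2.08 m

With I = (1/2)MR², the ratio k = I/(MR²) is 0.5.
Pure rolling means v = ωR; then KE = ½Mv² + ½I(v/R)² = ½(1+k)Mv² = (3/4)Mv².
At the top the kinetic energy is zero, so (3/4)Mv₀² = Mgh.
Thus h = (1+k)v₀²/(2g) = 1.5 × 5.21² / (2 × 9.81) ≈ 2.08 m.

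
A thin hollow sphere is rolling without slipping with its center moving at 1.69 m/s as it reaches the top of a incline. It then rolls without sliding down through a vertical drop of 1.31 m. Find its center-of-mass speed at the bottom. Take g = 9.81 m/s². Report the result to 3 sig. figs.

Here I = (2/3)MR², so the shape factor k = I/(MR²) = 2/3.
Since it rolls without slipping, ω = v/R and KE = ½Mv² + ½Iω² = ½(1+k)Mv² = (5/6)Mv².
Conserving energy between top and bottom: (5/6)Mv² = (5/6)Mv₀² + Mgh, hence v² = v₀² + 2gh/(1+k).
v = √(1.69² + 2×9.81×1.31/1.667) = √18.28 ≈ 4.28 m/s.

v ≈ 4.28 m/s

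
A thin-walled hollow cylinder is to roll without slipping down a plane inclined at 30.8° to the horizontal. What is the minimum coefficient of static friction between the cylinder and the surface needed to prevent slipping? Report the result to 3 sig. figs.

μ_min ≈ 0.298

For this body I = MR², i.e. k = I/(MR²) = 1.
Newton's second law down the slope: Mg sinθ − f = Ma. The torque equation fR = Iα (with α = a/R) gives f = kMa.
These give a = g sinθ/(1+k) and the required friction f = kMg sinθ/(1+k).
The normal force is N = Mg cosθ, so μ_min = f/N = k tanθ/(1+k).
μ_min = 1 × tan30.8° / 2 ≈ 0.298.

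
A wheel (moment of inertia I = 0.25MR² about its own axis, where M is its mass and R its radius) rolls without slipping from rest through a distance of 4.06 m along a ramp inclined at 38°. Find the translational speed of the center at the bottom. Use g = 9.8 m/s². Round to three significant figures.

The moment of inertia is 0.25MR², giving k ≡ I/(MR²) = 0.25.
Since it rolls without slipping, ω = v/R and KE = ½Mv² + ½Iω² = ½(1+k)Mv² = (5/8)Mv².
The vertical drop is h = L sinθ = 4.06 × sin38° = 2.5 m.
Setting Mgh = (5/8)Mv² gives v = √(2gh/(1+k)) = √(2·9.8·2.5/1.25) ≈ 6.26 m/s.

v ≈ 6.26 m/s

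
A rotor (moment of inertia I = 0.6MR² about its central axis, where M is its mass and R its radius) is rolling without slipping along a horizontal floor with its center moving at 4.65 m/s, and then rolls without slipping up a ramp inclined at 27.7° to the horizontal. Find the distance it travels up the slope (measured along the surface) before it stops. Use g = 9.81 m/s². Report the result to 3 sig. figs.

d ≈ 3.79 m

Here I = 0.6MR², so the shape factor k = I/(MR²) = 0.6.
The rolling condition ω = v/R makes the rotational term ½I(v/R)² = ½kMv², so KE_total = ½(1+k)Mv² = (4/5)Mv².
Setting this equal to Mgh gives the vertical rise h = (1+k)v₀²/(2g) = 1.6×4.65²/(2×9.81) = 1.763 m.
The distance along the slope is d = h/sinθ = 1.763/sin27.7° ≈ 3.79 m.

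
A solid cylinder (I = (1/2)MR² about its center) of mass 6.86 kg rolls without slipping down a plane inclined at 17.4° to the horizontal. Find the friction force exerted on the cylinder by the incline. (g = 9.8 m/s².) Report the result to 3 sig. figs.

f ≈ 6.70 N

Here I = (1/2)MR², so the shape factor k = I/(MR²) = 0.5.
Along the incline Mg sinθ − f = Ma, and torque about the center fR = Iα = kMR²(a/R) gives f = kMa.
Combining, a = g sinθ/(1+k) and f = kMa = kMg sinθ/(1+k).
f = 0.5 × 6.86 × 9.8 × sin17.4° / 1.5 ≈ 6.70 N.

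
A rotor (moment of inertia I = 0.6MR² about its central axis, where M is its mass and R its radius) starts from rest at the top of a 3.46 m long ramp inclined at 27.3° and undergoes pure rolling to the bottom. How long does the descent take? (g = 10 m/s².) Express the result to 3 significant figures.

For this body I = 0.6MR², i.e. k = I/(MR²) = 0.6.
Translational: Mg sinθ − f = Ma. Rotational about the CM: fR = Iα = kMRa, so f = kMa.
Hence a = g sinθ/(1+k) = 10×sin27.3°/1.6 = 2.867 m/s².
With constant a from rest, t = √(2L/a) = √(2·3.46/2.867) ≈ 1.55 s.

t ≈ 1.55 s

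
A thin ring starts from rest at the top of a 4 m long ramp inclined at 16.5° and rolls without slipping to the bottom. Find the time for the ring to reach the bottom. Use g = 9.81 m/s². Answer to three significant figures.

For this body I = MR², i.e. k = I/(MR²) = 1.
Along the incline Mg sinθ − f = Ma, and torque about the center fR = Iα = kMR²(a/R) gives f = kMa.
Hence a = g sinθ/(1+k) = 9.81×sin16.5°/2 = 1.393 m/s².
Starting from rest, L = ½at², so t = √(2L/a) = √(2×4/1.393) ≈ 2.40 s.

t ≈ 2.40 s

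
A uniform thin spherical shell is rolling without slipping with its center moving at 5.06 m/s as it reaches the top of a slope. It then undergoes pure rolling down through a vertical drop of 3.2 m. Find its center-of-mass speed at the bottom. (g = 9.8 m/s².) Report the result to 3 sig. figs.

v ≈ 7.95 m/s

For this body I = (2/3)MR², i.e. k = I/(MR²) = 2/3.
The rolling condition ω = v/R makes the rotational term ½I(v/R)² = ½kMv², so KE_total = ½(1+k)Mv² = (5/6)Mv².
Conserving energy between top and bottom: (5/6)Mv² = (5/6)Mv₀² + Mgh, hence v² = v₀² + 2gh/(1+k).
v = √(5.06² + 2×9.8×3.2/1.667) = √63.24 ≈ 7.95 m/s.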